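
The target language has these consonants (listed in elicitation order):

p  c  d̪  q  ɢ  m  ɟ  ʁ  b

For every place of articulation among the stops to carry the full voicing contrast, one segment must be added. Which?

Voiceless: /p/ (bilabial), /c/ (palatal), /q/ (uvular).
Voiced: /b/ (bilabial), /d̪/ (dental), /ɟ/ (palatal), /ɢ/ (uvular).
The dental row has no voiceless member, so the gap is the voiceless dental stop /t̪/.

/t̪/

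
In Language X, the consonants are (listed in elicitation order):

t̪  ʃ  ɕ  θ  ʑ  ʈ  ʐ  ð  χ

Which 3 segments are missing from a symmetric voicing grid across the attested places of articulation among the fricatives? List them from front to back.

/ʒ/, /ʂ/, /ʁ/

place of articulation  voiceless  voiced  
dental            θ         ð       
postalveolar      ʃ         —       
retroflex         —         ʐ       
alveolo-palatal   ɕ         ʑ       
uvular            χ         —       
Gaps, from front to back: postalveolar lacks voiced (/ʒ/); retroflex lacks voiceless (/ʂ/); uvular lacks voiced (/ʁ/).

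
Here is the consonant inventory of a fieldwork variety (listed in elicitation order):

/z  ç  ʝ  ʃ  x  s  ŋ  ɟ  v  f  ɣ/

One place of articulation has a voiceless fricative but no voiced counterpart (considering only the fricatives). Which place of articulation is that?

postalveolar

place of articulation  voiceless  voiced  
labiodental       f         v       
alveolar          s         z       
postalveolar      ʃ         —       
palatal           ç         ʝ       
velar             x         ɣ       
Every place of articulation has a voiced member except postalveolar, where /ʒ/ would be expected.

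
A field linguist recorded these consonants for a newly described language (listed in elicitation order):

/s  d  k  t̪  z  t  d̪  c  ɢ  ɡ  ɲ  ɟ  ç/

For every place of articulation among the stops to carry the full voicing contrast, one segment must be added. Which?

dental: voiceless /t̪/, voiced /d̪/.
alveolar: voiceless /t/, voiced /d/.
palatal: voiceless /c/, voiced /ɟ/.
velar: voiceless /k/, voiced /ɡ/.
uvular: voiceless —, voiced /ɢ/.
The uvular row has no voiceless member, so the gap is the voiceless uvular stop /q/.

/q/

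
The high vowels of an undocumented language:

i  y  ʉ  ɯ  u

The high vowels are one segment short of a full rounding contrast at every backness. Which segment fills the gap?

front: unrounded /i/, rounded /y/.
central: unrounded —, rounded /ʉ/.
back: unrounded /ɯ/, rounded /u/.
The central row has no unrounded member, so the gap is the central unrounded vowel /ɨ/.

/ɨ/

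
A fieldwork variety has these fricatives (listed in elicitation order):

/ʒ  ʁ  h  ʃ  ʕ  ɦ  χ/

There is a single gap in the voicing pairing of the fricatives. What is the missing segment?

/ħ/

place of articulation  voiceless  voiced  
postalveolar      ʃ         ʒ       
uvular            χ         ʁ       
pharyngeal        —         ʕ       
glottal           h         ɦ       
The pharyngeal row has no voiceless member, so the gap is the voiceless pharyngeal fricative /ħ/.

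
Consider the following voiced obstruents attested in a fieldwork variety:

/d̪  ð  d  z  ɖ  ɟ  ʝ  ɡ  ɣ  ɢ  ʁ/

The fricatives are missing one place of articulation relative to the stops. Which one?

retroflex

place of articulation  stop      fricative
dental            d̪        ð       
alveolar          d         z       
retroflex         ɖ         —       
palatal           ɟ         ʝ       
velar             ɡ         ɣ       
uvular            ɢ         ʁ       
Every place of articulation has a fricative member except retroflex, where /ʐ/ would be expected.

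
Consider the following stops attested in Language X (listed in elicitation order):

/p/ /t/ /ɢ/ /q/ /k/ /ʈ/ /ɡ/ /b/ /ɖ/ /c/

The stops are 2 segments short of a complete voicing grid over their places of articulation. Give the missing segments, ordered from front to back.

/d/, /ɟ/

bilabial: voiceless /p/, voiced /b/.
alveolar: voiceless /t/, voiced —.
retroflex: voiceless /ʈ/, voiced /ɖ/.
palatal: voiceless /c/, voiced —.
velar: voiceless /k/, voiced /ɡ/.
uvular: voiceless /q/, voiced /ɢ/.
Gaps, from front to back: alveolar lacks voiced (/d/); palatal lacks voiced (/ɟ/).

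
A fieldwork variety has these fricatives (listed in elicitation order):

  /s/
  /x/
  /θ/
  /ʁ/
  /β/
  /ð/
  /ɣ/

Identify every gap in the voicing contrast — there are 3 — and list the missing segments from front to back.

Voiceless: /θ/ (dental), /s/ (alveolar), /x/ (velar).
Voiced: /β/ (bilabial), /ð/ (dental), /ɣ/ (velar), /ʁ/ (uvular).
Gaps, from front to back: bilabial lacks voiceless (/ɸ/); alveolar lacks voiced (/z/); uvular lacks voiceless (/χ/).

/ɸ/, /z/, /χ/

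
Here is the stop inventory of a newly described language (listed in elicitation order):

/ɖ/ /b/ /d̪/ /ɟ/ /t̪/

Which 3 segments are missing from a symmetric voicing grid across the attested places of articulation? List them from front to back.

Voiceless: /t̪/ (dental).
Voiced: /b/ (bilabial), /d̪/ (dental), /ɖ/ (retroflex), /ɟ/ (palatal).
Gaps, from front to back: bilabial lacks voiceless (/p/); retroflex lacks voiceless (/ʈ/); palatal lacks voiceless (/c/).

/p/, /ʈ/, /c/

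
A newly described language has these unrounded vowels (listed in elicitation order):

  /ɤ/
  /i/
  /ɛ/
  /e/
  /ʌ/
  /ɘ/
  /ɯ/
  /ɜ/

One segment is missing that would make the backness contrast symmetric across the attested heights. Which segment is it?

/ɨ/

high: front /i/, central —, back /ɯ/.
high-mid: front /e/, central /ɘ/, back /ɤ/.
low-mid: front /ɛ/, central /ɜ/, back /ʌ/.
The high row has no central member, so the gap is the high central unrounded vowel /ɨ/.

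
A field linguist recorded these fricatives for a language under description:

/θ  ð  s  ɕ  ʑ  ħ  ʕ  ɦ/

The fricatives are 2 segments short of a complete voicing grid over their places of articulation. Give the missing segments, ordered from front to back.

Voiceless: /θ/ (dental), /s/ (alveolar), /ɕ/ (alveolo-palatal), /ħ/ (pharyngeal).
Voiced: /ð/ (dental), /ʑ/ (alveolo-palatal), /ʕ/ (pharyngeal), /ɦ/ (glottal).
Gaps, from front to back: alveolar lacks voiced (/z/); glottal lacks voiceless (/h/).

/z/, /h/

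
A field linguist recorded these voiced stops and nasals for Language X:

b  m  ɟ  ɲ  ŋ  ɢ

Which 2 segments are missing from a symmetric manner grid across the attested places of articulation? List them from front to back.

/ɡ/, /ɴ/

bilabial: oral stop /b/, nasal /m/.
palatal: oral stop /ɟ/, nasal /ɲ/.
velar: oral stop —, nasal /ŋ/.
uvular: oral stop /ɢ/, nasal —.
Gaps, from front to back: velar lacks oral stop (/ɡ/); uvular lacks nasal (/ɴ/).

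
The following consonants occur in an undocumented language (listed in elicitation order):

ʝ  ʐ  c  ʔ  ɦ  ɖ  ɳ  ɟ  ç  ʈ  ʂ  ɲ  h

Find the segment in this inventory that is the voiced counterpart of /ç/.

/ç/ is a voiceless palatal fricative.
The voiced counterpart is a voiced palatal fricative — in this inventory, /ʝ/.

/ʝ/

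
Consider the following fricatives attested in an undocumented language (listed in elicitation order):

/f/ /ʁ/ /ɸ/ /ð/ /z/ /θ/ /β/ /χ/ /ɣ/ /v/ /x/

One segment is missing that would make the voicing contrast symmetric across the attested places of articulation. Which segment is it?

/s/

place of articulation  voiceless  voiced  
bilabial          ɸ         β       
labiodental       f         v       
dental            θ         ð       
alveolar          —         z       
velar             x         ɣ       
uvular            χ         ʁ       
The alveolar row has no voiceless member, so the gap is the voiceless alveolar fricative /s/.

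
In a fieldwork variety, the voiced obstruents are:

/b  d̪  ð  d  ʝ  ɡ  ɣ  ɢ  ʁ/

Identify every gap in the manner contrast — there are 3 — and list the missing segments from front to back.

Stop: /b/ (bilabial), /d̪/ (dental), /d/ (alveolar), /ɡ/ (velar), /ɢ/ (uvular).
Fricative: /ð/ (dental), /ʝ/ (palatal), /ɣ/ (velar), /ʁ/ (uvular).
Gaps, from front to back: bilabial lacks fricative (/β/); alveolar lacks fricative (/z/); palatal lacks stop (/ɟ/).

/β/, /z/, /ɟ/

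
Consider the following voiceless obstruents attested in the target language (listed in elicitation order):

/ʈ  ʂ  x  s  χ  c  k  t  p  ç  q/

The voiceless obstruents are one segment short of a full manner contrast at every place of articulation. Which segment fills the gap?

place of articulation  stop      fricative
bilabial          p         —       
alveolar          t         s       
retroflex         ʈ         ʂ       
palatal           c         ç       
velar             k         x       
uvular            q         χ       
The bilabial row has no fricative member, so the gap is the bilabial fricative /ɸ/.

/ɸ/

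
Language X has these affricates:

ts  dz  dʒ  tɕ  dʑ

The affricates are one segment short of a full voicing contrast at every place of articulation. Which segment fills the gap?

alveolar: voiceless /ts/, voiced /dz/.
postalveolar: voiceless —, voiced /dʒ/.
alveolo-palatal: voiceless /tɕ/, voiced /dʑ/.
The postalveolar row has no voiceless member, so the gap is the voiceless postalveolar affricate /tʃ/.

/tʃ/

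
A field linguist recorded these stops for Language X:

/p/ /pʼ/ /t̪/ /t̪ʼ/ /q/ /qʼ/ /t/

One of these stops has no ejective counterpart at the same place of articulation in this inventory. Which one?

Bilabial: /p/ ~ /pʼ/
Dental: /t̪/ ~ /t̪ʼ/
Uvular: /q/ ~ /qʼ/
Alveolar: only /t/ (plain); no ejective partner.
So /t/ is the unpaired segment.

/t/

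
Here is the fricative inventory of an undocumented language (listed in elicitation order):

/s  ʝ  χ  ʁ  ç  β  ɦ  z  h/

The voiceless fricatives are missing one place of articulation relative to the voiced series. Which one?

bilabial

place of articulation  voiceless  voiced  
bilabial          —         β       
alveolar          s         z       
palatal           ç         ʝ       
uvular            χ         ʁ       
glottal           h         ɦ       
Every place of articulation has a voiceless member except bilabial, where /ɸ/ would be expected.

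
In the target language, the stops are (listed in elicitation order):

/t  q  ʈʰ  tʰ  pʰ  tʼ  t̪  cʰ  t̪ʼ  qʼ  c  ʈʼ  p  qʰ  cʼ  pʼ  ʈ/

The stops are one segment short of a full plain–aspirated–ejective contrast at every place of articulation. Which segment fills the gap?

/t̪ʰ/

place of articulation  plain     aspirated  ejective
bilabial          p         pʰ        pʼ      
dental            t̪        —         t̪ʼ     
alveolar          t         tʰ        tʼ      
retroflex         ʈ         ʈʰ        ʈʼ      
palatal           c         cʰ        cʼ      
uvular            q         qʰ        qʼ      
The dental row has no aspirated member, so the gap is the aspirated dental stop /t̪ʰ/.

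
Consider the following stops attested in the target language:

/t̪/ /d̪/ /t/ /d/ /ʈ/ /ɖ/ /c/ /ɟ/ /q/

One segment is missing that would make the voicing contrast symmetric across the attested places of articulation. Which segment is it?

/ɢ/

place of articulation  voiceless  voiced  
dental            t̪        d̪      
alveolar          t         d       
retroflex         ʈ         ɖ       
palatal           c         ɟ       
uvular            q         —       
The uvular row has no voiced member, so the gap is the voiced uvular stop /ɢ/.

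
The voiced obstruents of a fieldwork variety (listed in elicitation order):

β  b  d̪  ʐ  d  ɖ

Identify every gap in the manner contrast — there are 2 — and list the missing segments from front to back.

Stop: /b/ (bilabial), /d̪/ (dental), /d/ (alveolar), /ɖ/ (retroflex).
Fricative: /β/ (bilabial), /ʐ/ (retroflex).
Gaps, from front to back: dental lacks fricative (/ð/); alveolar lacks fricative (/z/).

/ð/, /z/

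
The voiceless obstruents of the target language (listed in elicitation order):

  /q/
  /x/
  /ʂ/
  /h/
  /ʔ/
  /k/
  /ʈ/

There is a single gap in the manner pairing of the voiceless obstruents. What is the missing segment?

place of articulation  stop      fricative
retroflex         ʈ         ʂ       
velar             k         x       
uvular            q         —       
glottal           ʔ         h       
The uvular row has no fricative member, so the gap is the uvular fricative /χ/.

/χ/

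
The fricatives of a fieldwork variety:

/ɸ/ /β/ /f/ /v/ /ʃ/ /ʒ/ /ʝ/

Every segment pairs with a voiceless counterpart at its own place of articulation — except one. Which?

/ʝ/

Bilabial: /ɸ/ ~ /β/
Labiodental: /f/ ~ /v/
Postalveolar: /ʃ/ ~ /ʒ/
Palatal: only /ʝ/ (voiced); no voiceless partner.
So /ʝ/ is the unpaired segment.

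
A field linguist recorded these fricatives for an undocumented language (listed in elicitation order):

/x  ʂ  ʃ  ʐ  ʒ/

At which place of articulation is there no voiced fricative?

postalveolar: voiceless /ʃ/, voiced /ʒ/.
retroflex: voiceless /ʂ/, voiced /ʐ/.
velar: voiceless /x/, voiced —.
Every place of articulation has a voiced member except velar, where /ɣ/ would be expected.

velar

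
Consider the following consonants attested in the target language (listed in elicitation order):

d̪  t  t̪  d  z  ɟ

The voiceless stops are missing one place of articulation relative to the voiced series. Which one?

palatal

dental: voiceless /t̪/, voiced /d̪/.
alveolar: voiceless /t/, voiced /d/.
palatal: voiceless —, voiced /ɟ/.
Every place of articulation has a voiceless member except palatal, where /c/ would be expected.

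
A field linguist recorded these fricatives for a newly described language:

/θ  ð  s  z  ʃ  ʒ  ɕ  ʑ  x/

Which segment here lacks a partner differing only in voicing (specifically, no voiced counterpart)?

/x/

Dental: /θ/ ~ /ð/
Alveolar: /s/ ~ /z/
Postalveolar: /ʃ/ ~ /ʒ/
Alveolo-palatal: /ɕ/ ~ /ʑ/
Velar: only /x/ (voiceless); no voiced partner.
So /x/ is the unpaired segment.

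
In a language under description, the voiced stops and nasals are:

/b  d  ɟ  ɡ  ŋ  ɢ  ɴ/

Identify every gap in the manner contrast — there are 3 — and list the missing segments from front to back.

place of articulation  oral stop  nasal   
bilabial          b         —       
alveolar          d         —       
palatal           ɟ         —       
velar             ɡ         ŋ       
uvular            ɢ         ɴ       
Gaps, from front to back: bilabial lacks nasal (/m/); alveolar lacks nasal (/n/); palatal lacks nasal (/ɲ/).

/m/, /n/, /ɲ/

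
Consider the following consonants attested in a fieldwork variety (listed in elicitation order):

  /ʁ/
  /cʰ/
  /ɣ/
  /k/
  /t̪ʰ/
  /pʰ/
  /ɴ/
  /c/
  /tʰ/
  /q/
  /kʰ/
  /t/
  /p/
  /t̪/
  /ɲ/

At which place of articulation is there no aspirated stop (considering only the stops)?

uvular

bilabial: plain /p/, aspirated /pʰ/.
dental: plain /t̪/, aspirated /t̪ʰ/.
alveolar: plain /t/, aspirated /tʰ/.
palatal: plain /c/, aspirated /cʰ/.
velar: plain /k/, aspirated /kʰ/.
uvular: plain /q/, aspirated —.
Every place of articulation has an aspirated member except uvular, where /qʰ/ would be expected.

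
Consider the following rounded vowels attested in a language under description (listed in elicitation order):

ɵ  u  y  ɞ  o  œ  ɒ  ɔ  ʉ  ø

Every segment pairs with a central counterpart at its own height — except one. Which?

High: /y/ ~ /ʉ/ ~ /u/
High-mid: /ø/ ~ /ɵ/ ~ /o/
Low-mid: /œ/ ~ /ɞ/ ~ /ɔ/
Low: only /ɒ/ (back); no central partner.
So /ɒ/ is the unpaired segment.

/ɒ/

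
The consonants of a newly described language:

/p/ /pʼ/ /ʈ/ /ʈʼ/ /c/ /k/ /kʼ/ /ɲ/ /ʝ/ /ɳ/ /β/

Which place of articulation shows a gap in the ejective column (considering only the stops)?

palatal

Plain: /p/ (bilabial), /ʈ/ (retroflex), /c/ (palatal), /k/ (velar).
Ejective: /pʼ/ (bilabial), /ʈʼ/ (retroflex), /kʼ/ (velar).
Every place of articulation has an ejective member except palatal, where /cʼ/ would be expected.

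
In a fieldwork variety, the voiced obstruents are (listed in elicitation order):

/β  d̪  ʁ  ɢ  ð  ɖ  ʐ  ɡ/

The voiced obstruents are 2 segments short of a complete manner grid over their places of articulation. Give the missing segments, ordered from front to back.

/b/, /ɣ/

bilabial: stop —, fricative /β/.
dental: stop /d̪/, fricative /ð/.
retroflex: stop /ɖ/, fricative /ʐ/.
velar: stop /ɡ/, fricative —.
uvular: stop /ɢ/, fricative /ʁ/.
Gaps, from front to back: bilabial lacks stop (/b/); velar lacks fricative (/ɣ/).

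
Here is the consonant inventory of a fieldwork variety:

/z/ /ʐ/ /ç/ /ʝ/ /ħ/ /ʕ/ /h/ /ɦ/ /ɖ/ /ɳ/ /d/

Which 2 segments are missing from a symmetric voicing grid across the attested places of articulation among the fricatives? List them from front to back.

alveolar: voiceless —, voiced /z/.
retroflex: voiceless —, voiced /ʐ/.
palatal: voiceless /ç/, voiced /ʝ/.
pharyngeal: voiceless /ħ/, voiced /ʕ/.
glottal: voiceless /h/, voiced /ɦ/.
Gaps, from front to back: alveolar lacks voiceless (/s/); retroflex lacks voiceless (/ʂ/).

/s/, /ʂ/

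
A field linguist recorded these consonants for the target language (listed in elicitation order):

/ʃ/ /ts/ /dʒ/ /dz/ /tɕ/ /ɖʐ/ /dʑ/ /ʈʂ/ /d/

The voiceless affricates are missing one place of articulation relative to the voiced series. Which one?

postalveolar

Voiceless: /ts/ (alveolar), /ʈʂ/ (retroflex), /tɕ/ (alveolo-palatal).
Voiced: /dz/ (alveolar), /dʒ/ (postalveolar), /ɖʐ/ (retroflex), /dʑ/ (alveolo-palatal).
Every place of articulation has a voiceless member except postalveolar, where /tʃ/ would be expected.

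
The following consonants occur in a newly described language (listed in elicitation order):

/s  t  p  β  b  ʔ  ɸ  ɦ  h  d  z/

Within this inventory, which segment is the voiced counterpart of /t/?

/t/ is a voiceless alveolar stop.
The voiced counterpart is a voiced alveolar stop — in this inventory, /d/.

/d/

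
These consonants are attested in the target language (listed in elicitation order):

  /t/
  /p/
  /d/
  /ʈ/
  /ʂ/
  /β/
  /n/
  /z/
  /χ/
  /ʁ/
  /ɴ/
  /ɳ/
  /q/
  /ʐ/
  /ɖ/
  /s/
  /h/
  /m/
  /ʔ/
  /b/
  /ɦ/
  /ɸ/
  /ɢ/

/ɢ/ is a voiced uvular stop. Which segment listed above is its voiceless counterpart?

/q/

The voiceless counterpart is a voiceless uvular stop — in this inventory, /q/.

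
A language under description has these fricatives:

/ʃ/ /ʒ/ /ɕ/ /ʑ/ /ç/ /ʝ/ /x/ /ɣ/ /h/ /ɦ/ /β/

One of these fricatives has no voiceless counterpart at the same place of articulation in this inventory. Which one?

Postalveolar: /ʃ/ ~ /ʒ/
Alveolo-palatal: /ɕ/ ~ /ʑ/
Palatal: /ç/ ~ /ʝ/
Velar: /x/ ~ /ɣ/
Glottal: /h/ ~ /ɦ/
Bilabial: only /β/ (voiced); no voiceless partner.
So /β/ is the unpaired segment.

/β/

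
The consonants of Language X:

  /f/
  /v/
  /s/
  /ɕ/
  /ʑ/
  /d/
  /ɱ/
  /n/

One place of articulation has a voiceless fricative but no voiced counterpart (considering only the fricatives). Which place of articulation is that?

alveolar

place of articulation  voiceless  voiced  
labiodental       f         v       
alveolar          s         —       
alveolo-palatal   ɕ         ʑ       
Every place of articulation has a voiced member except alveolar, where /z/ would be expected.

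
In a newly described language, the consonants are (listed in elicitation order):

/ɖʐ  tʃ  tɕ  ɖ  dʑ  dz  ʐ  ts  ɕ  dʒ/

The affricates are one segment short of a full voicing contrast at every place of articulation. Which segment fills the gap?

alveolar: voiceless /ts/, voiced /dz/.
postalveolar: voiceless /tʃ/, voiced /dʒ/.
retroflex: voiceless —, voiced /ɖʐ/.
alveolo-palatal: voiceless /tɕ/, voiced /dʑ/.
The retroflex row has no voiceless member, so the gap is the voiceless retroflex affricate /ʈʂ/.

/ʈʂ/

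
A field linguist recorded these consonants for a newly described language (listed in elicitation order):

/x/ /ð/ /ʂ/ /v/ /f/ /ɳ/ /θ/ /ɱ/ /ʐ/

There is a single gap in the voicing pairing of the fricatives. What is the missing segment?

/ɣ/

place of articulation  voiceless  voiced  
labiodental       f         v       
dental            θ         ð       
retroflex         ʂ         ʐ       
velar             x         —       
The velar row has no voiced member, so the gap is the voiced velar fricative /ɣ/.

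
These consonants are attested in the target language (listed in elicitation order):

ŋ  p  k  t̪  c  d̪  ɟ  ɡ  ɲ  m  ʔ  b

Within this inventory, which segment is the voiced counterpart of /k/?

/k/ is a voiceless velar stop.
The voiced counterpart is a voiced velar stop — in this inventory, /ɡ/.

/ɡ/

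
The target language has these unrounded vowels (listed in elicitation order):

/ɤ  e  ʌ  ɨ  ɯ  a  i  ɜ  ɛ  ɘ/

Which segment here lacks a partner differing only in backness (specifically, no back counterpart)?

/a/

High: /i/ ~ /ɨ/ ~ /ɯ/
High-mid: /e/ ~ /ɘ/ ~ /ɤ/
Low-mid: /ɛ/ ~ /ɜ/ ~ /ʌ/
Low: only /a/ (front); no back partner.
So /a/ is the unpaired segment.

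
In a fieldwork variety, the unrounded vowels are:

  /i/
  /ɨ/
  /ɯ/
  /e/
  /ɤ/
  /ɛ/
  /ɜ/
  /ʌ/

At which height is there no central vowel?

high-mid

high: front /i/, central /ɨ/, back /ɯ/.
high-mid: front /e/, central —, back /ɤ/.
low-mid: front /ɛ/, central /ɜ/, back /ʌ/.
Every height has a central member except high-mid, where /ɘ/ would be expected.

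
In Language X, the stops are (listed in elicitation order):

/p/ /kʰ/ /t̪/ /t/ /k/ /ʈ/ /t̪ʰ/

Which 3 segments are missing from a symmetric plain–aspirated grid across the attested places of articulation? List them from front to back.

bilabial: plain /p/, aspirated —.
dental: plain /t̪/, aspirated /t̪ʰ/.
alveolar: plain /t/, aspirated —.
retroflex: plain /ʈ/, aspirated —.
velar: plain /k/, aspirated /kʰ/.
Gaps, from front to back: bilabial lacks aspirated (/pʰ/); alveolar lacks aspirated (/tʰ/); retroflex lacks aspirated (/ʈʰ/).

/pʰ/, /tʰ/, /ʈʰ/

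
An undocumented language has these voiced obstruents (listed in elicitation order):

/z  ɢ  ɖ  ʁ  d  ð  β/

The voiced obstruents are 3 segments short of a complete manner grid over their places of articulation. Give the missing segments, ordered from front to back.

/b/, /d̪/, /ʐ/

place of articulation  stop      fricative
bilabial          —         β       
dental            —         ð       
alveolar          d         z       
retroflex         ɖ         —       
uvular            ɢ         ʁ       
Gaps, from front to back: bilabial lacks stop (/b/); dental lacks stop (/d̪/); retroflex lacks fricative (/ʐ/).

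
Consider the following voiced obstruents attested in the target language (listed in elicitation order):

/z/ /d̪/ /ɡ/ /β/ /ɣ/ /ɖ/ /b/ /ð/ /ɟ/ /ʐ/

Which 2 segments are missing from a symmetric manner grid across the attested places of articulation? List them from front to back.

/d/, /ʝ/

bilabial: stop /b/, fricative /β/.
dental: stop /d̪/, fricative /ð/.
alveolar: stop —, fricative /z/.
retroflex: stop /ɖ/, fricative /ʐ/.
palatal: stop /ɟ/, fricative —.
velar: stop /ɡ/, fricative /ɣ/.
Gaps, from front to back: alveolar lacks stop (/d/); palatal lacks fricative (/ʝ/).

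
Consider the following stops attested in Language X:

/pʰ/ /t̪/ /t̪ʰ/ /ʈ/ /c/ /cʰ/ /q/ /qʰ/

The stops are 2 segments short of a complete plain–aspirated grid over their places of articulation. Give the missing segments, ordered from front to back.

/p/, /ʈʰ/

place of articulation  plain     aspirated
bilabial          —         pʰ      
dental            t̪        t̪ʰ     
retroflex         ʈ         —       
palatal           c         cʰ      
uvular            q         qʰ      
Gaps, from front to back: bilabial lacks plain (/p/); retroflex lacks aspirated (/ʈʰ/).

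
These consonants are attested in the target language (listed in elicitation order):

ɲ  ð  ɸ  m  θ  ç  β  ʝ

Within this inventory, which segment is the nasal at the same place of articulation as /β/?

/m/

/β/ is a voiced bilabial fricative.
The nasal at the same place is a bilabial nasal — in this inventory, /m/.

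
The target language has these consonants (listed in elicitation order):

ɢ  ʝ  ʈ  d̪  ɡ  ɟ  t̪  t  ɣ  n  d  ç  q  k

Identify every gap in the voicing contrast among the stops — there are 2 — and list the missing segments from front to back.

/ɖ/, /c/

Voiceless: /t̪/ (dental), /t/ (alveolar), /ʈ/ (retroflex), /k/ (velar), /q/ (uvular).
Voiced: /d̪/ (dental), /d/ (alveolar), /ɟ/ (palatal), /ɡ/ (velar), /ɢ/ (uvular).
Gaps, from front to back: retroflex lacks voiced (/ɖ/); palatal lacks voiceless (/c/).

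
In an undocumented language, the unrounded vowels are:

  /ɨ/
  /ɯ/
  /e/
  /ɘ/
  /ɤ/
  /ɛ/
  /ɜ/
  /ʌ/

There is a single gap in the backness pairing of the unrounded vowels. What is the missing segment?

high: front —, central /ɨ/, back /ɯ/.
high-mid: front /e/, central /ɘ/, back /ɤ/.
low-mid: front /ɛ/, central /ɜ/, back /ʌ/.
The high row has no front member, so the gap is the high front unrounded vowel /i/.

/i/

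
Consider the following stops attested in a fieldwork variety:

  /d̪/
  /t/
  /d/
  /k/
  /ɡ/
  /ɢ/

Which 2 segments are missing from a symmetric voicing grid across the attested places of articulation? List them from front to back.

/t̪/, /q/

Voiceless: /t/ (alveolar), /k/ (velar).
Voiced: /d̪/ (dental), /d/ (alveolar), /ɡ/ (velar), /ɢ/ (uvular).
Gaps, from front to back: dental lacks voiceless (/t̪/); uvular lacks voiceless (/q/).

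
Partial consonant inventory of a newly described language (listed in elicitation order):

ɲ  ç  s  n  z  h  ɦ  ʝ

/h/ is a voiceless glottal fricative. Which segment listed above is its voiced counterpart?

/ɦ/

The voiced counterpart is a voiced glottal fricative — in this inventory, /ɦ/.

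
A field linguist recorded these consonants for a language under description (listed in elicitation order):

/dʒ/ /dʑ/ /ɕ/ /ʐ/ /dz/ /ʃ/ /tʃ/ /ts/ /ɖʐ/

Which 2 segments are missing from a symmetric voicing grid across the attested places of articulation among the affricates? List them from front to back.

/ʈʂ/, /tɕ/

place of articulation  voiceless  voiced  
alveolar          ts        dz      
postalveolar      tʃ        dʒ      
retroflex         —         ɖʐ      
alveolo-palatal   —         dʑ      
Gaps, from front to back: retroflex lacks voiceless (/ʈʂ/); alveolo-palatal lacks voiceless (/tɕ/).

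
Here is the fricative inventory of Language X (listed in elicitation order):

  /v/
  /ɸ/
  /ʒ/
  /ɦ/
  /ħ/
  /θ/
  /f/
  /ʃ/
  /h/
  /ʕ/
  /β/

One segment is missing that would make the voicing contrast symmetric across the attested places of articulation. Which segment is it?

/ð/

Voiceless: /ɸ/ (bilabial), /f/ (labiodental), /θ/ (dental), /ʃ/ (postalveolar), /ħ/ (pharyngeal), /h/ (glottal).
Voiced: /β/ (bilabial), /v/ (labiodental), /ʒ/ (postalveolar), /ʕ/ (pharyngeal), /ɦ/ (glottal).
The dental row has no voiced member, so the gap is the voiced dental fricative /ð/.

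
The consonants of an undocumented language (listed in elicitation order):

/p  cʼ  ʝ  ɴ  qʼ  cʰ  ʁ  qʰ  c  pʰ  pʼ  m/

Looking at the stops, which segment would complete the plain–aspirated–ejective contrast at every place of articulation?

/q/

bilabial: plain /p/, aspirated /pʰ/, ejective /pʼ/.
palatal: plain /c/, aspirated /cʰ/, ejective /cʼ/.
uvular: plain —, aspirated /qʰ/, ejective /qʼ/.
The uvular row has no plain member, so the gap is the plain uvular stop /q/.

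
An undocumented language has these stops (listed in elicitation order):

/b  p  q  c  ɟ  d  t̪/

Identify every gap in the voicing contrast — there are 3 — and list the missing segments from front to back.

/d̪/, /t/, /ɢ/

place of articulation  voiceless  voiced  
bilabial          p         b       
dental            t̪        —       
alveolar          —         d       
palatal           c         ɟ       
uvular            q         —       
Gaps, from front to back: dental lacks voiced (/d̪/); alveolar lacks voiceless (/t/); uvular lacks voiced (/ɢ/).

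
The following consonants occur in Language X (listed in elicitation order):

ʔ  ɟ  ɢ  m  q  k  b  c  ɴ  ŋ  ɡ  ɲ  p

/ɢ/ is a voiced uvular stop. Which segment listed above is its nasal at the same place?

/ɴ/

The nasal at the same place is an uvular nasal — in this inventory, /ɴ/.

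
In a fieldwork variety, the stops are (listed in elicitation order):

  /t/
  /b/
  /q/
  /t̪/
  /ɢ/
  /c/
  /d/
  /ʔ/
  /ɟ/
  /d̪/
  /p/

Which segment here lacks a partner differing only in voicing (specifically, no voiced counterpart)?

Bilabial: /p/ ~ /b/
Dental: /t̪/ ~ /d̪/
Alveolar: /t/ ~ /d/
Palatal: /c/ ~ /ɟ/
Uvular: /q/ ~ /ɢ/
Glottal: only /ʔ/ (voiceless); no voiced partner.
So /ʔ/ is the unpaired segment.

/ʔ/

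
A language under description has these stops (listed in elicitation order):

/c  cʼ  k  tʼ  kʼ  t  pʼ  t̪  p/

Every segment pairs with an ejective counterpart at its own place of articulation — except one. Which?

/t̪/

Bilabial: /p/ ~ /pʼ/
Alveolar: /t/ ~ /tʼ/
Palatal: /c/ ~ /cʼ/
Velar: /k/ ~ /kʼ/
Dental: only /t̪/ (plain); no ejective partner.
So /t̪/ is the unpaired segment.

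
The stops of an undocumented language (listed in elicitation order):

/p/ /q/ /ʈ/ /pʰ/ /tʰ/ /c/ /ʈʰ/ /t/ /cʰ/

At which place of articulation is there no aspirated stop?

uvular

Plain: /p/ (bilabial), /t/ (alveolar), /ʈ/ (retroflex), /c/ (palatal), /q/ (uvular).
Aspirated: /pʰ/ (bilabial), /tʰ/ (alveolar), /ʈʰ/ (retroflex), /cʰ/ (palatal).
Every place of articulation has an aspirated member except uvular, where /qʰ/ would be expected.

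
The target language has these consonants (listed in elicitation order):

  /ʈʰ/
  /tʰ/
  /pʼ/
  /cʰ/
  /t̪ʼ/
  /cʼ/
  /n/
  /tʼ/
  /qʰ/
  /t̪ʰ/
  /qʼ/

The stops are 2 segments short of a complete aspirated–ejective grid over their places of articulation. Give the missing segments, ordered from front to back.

/pʰ/, /ʈʼ/

Aspirated: /t̪ʰ/ (dental), /tʰ/ (alveolar), /ʈʰ/ (retroflex), /cʰ/ (palatal), /qʰ/ (uvular).
Ejective: /pʼ/ (bilabial), /t̪ʼ/ (dental), /tʼ/ (alveolar), /cʼ/ (palatal), /qʼ/ (uvular).
Gaps, from front to back: bilabial lacks aspirated (/pʰ/); retroflex lacks ejective (/ʈʼ/).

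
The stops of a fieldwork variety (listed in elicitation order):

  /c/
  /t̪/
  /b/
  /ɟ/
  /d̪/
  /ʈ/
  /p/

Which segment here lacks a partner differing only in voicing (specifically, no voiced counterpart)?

Bilabial: /p/ ~ /b/
Dental: /t̪/ ~ /d̪/
Palatal: /c/ ~ /ɟ/
Retroflex: only /ʈ/ (voiceless); no voiced partner.
So /ʈ/ is the unpaired segment.

/ʈ/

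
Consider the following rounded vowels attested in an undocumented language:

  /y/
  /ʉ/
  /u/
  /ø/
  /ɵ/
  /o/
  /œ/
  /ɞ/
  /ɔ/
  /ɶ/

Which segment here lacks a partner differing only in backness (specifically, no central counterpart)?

/ɶ/

High: /y/ ~ /ʉ/ ~ /u/
High-mid: /ø/ ~ /ɵ/ ~ /o/
Low-mid: /œ/ ~ /ɞ/ ~ /ɔ/
Low: only /ɶ/ (front); no central partner.
So /ɶ/ is the unpaired segment.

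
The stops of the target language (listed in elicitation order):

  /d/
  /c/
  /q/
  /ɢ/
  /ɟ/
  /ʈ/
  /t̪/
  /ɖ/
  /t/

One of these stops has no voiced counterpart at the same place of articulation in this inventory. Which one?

Alveolar: /t/ ~ /d/
Retroflex: /ʈ/ ~ /ɖ/
Palatal: /c/ ~ /ɟ/
Uvular: /q/ ~ /ɢ/
Dental: only /t̪/ (voiceless); no voiced partner.
So /t̪/ is the unpaired segment.

/t̪/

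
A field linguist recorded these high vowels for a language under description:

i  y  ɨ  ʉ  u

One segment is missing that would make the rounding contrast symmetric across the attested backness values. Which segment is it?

Unrounded: /i/ (front), /ɨ/ (central).
Rounded: /y/ (front), /ʉ/ (central), /u/ (back).
The back row has no unrounded member, so the gap is the back unrounded vowel /ɯ/.

/ɯ/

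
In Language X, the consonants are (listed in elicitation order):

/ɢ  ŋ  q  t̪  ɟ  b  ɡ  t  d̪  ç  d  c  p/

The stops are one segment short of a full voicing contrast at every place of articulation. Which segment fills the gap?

/k/

place of articulation  voiceless  voiced  
bilabial          p         b       
dental            t̪        d̪      
alveolar          t         d       
palatal           c         ɟ       
velar             —         ɡ       
uvular            q         ɢ       
The velar row has no voiceless member, so the gap is the voiceless velar stop /k/.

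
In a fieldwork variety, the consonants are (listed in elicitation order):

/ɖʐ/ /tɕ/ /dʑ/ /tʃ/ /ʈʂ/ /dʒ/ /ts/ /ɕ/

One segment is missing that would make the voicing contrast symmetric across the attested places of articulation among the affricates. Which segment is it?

Voiceless: /ts/ (alveolar), /tʃ/ (postalveolar), /ʈʂ/ (retroflex), /tɕ/ (alveolo-palatal).
Voiced: /dʒ/ (postalveolar), /ɖʐ/ (retroflex), /dʑ/ (alveolo-palatal).
The alveolar row has no voiced member, so the gap is the voiced alveolar affricate /dz/.

/dz/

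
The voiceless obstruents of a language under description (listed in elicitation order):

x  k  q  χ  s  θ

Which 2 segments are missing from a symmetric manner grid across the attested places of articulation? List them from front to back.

/t̪/, /t/

Stop: /k/ (velar), /q/ (uvular).
Fricative: /θ/ (dental), /s/ (alveolar), /x/ (velar), /χ/ (uvular).
Gaps, from front to back: dental lacks stop (/t̪/); alveolar lacks stop (/t/).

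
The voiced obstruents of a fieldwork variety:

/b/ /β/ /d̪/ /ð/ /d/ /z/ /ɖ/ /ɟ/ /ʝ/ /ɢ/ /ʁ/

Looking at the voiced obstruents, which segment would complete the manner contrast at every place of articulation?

bilabial: stop /b/, fricative /β/.
dental: stop /d̪/, fricative /ð/.
alveolar: stop /d/, fricative /z/.
retroflex: stop /ɖ/, fricative —.
palatal: stop /ɟ/, fricative /ʝ/.
uvular: stop /ɢ/, fricative /ʁ/.
The retroflex row has no fricative member, so the gap is the retroflex fricative /ʐ/.

/ʐ/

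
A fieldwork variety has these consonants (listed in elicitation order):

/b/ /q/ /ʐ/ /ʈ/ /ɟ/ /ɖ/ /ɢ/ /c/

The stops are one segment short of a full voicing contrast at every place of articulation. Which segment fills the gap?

bilabial: voiceless —, voiced /b/.
retroflex: voiceless /ʈ/, voiced /ɖ/.
palatal: voiceless /c/, voiced /ɟ/.
uvular: voiceless /q/, voiced /ɢ/.
The bilabial row has no voiceless member, so the gap is the voiceless bilabial stop /p/.

/p/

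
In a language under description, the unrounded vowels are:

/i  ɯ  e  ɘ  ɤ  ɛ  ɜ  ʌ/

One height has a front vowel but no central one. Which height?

high

height            front     central   back    
high              i         —         ɯ       
high-mid          e         ɘ         ɤ       
low-mid           ɛ         ɜ         ʌ       
Every height has a central member except high, where /ɨ/ would be expected.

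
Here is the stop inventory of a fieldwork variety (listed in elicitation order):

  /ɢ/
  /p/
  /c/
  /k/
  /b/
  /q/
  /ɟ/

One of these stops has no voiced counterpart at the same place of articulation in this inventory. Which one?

Bilabial: /p/ ~ /b/
Palatal: /c/ ~ /ɟ/
Uvular: /q/ ~ /ɢ/
Velar: only /k/ (voiceless); no voiced partner.
So /k/ is the unpaired segment.

/k/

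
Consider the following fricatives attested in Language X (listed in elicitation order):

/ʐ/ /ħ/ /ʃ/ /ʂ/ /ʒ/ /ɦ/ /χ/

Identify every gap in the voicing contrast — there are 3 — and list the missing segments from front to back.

/ʁ/, /ʕ/, /h/

Voiceless: /ʃ/ (postalveolar), /ʂ/ (retroflex), /χ/ (uvular), /ħ/ (pharyngeal).
Voiced: /ʒ/ (postalveolar), /ʐ/ (retroflex), /ɦ/ (glottal).
Gaps, from front to back: uvular lacks voiced (/ʁ/); pharyngeal lacks voiced (/ʕ/); glottal lacks voiceless (/h/).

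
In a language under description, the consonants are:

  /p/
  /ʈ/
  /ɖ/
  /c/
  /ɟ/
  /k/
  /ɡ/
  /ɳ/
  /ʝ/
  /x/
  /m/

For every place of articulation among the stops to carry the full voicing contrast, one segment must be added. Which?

place of articulation  voiceless  voiced  
bilabial          p         —       
retroflex         ʈ         ɖ       
palatal           c         ɟ       
velar             k         ɡ       
The bilabial row has no voiced member, so the gap is the voiced bilabial stop /b/.

/b/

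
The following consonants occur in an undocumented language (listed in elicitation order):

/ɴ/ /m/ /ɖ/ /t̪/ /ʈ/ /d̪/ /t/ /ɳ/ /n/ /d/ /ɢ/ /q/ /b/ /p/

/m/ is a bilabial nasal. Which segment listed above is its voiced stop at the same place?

/b/

The voiced stop at the same place is a voiced bilabial stop — in this inventory, /b/.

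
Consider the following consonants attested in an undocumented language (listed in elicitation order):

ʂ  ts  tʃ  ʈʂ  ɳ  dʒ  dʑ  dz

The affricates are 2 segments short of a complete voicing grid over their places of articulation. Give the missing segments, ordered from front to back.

alveolar: voiceless /ts/, voiced /dz/.
postalveolar: voiceless /tʃ/, voiced /dʒ/.
retroflex: voiceless /ʈʂ/, voiced —.
alveolo-palatal: voiceless —, voiced /dʑ/.
Gaps, from front to back: retroflex lacks voiced (/ɖʐ/); alveolo-palatal lacks voiceless (/tɕ/).

/ɖʐ/, /tɕ/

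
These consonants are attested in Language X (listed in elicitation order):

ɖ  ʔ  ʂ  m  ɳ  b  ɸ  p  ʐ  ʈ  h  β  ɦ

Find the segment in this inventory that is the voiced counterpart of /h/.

/h/ is a voiceless glottal fricative.
The voiced counterpart is a voiced glottal fricative — in this inventory, /ɦ/.

/ɦ/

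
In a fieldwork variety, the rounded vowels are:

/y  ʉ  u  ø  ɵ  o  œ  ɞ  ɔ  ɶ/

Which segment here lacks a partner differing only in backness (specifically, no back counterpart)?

High: /y/ ~ /ʉ/ ~ /u/
High-mid: /ø/ ~ /ɵ/ ~ /o/
Low-mid: /œ/ ~ /ɞ/ ~ /ɔ/
Low: only /ɶ/ (front); no back partner.
So /ɶ/ is the unpaired segment.

/ɶ/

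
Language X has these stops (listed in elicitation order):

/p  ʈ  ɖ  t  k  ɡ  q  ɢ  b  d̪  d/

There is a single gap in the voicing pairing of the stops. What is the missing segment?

/t̪/

bilabial: voiceless /p/, voiced /b/.
dental: voiceless —, voiced /d̪/.
alveolar: voiceless /t/, voiced /d/.
retroflex: voiceless /ʈ/, voiced /ɖ/.
velar: voiceless /k/, voiced /ɡ/.
uvular: voiceless /q/, voiced /ɢ/.
The dental row has no voiceless member, so the gap is the voiceless dental stop /t̪/.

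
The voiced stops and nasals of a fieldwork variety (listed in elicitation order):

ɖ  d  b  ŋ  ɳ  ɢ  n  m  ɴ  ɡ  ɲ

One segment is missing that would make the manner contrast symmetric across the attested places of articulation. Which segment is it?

bilabial: oral stop /b/, nasal /m/.
alveolar: oral stop /d/, nasal /n/.
retroflex: oral stop /ɖ/, nasal /ɳ/.
palatal: oral stop —, nasal /ɲ/.
velar: oral stop /ɡ/, nasal /ŋ/.
uvular: oral stop /ɢ/, nasal /ɴ/.
The palatal row has no oral stop member, so the gap is the palatal oral stop /ɟ/.

/ɟ/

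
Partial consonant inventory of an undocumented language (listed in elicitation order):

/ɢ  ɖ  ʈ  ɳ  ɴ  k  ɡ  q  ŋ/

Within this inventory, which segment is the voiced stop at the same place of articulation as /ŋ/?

/ɡ/

/ŋ/ is a velar nasal.
The voiced stop at the same place is a voiced velar stop — in this inventory, /ɡ/.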